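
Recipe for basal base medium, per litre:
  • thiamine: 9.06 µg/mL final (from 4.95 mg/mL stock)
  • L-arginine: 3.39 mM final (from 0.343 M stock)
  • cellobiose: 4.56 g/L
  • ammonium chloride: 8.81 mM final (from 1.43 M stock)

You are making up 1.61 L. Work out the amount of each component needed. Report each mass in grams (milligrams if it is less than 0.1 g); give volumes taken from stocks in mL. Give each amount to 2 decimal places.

Working volume: 1.61 L.
thiamine: dilute stock: 9.06 µg/mL × 1610 mL ÷ 4950 µg/mL = 2.95 mL
L-arginine: V = C2·V2/C1 = 3.39 mM × 1610 mL ÷ 343 mM = 15.91 mL
cellobiose: 4.56 g/L × 1.61 L = 7.34 g
ammonium chloride: V = C2·V2/C1 = 8.81 mM × 1610 mL ÷ 1430 mM = 9.92 mL

thiamine 2.95 mL; L-arginine 15.91 mL; cellobiose 7.34 g; ammonium chloride 9.92 mL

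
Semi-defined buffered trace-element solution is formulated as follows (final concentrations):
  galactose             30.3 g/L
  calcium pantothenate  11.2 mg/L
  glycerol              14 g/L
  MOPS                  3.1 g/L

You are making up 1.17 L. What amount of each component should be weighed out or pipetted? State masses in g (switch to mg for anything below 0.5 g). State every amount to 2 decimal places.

Scale factor relative to 1 L: 1.17.
galactose: 30.3 g/L × 1.17 L = 35.45 g
calcium pantothenate: 11.2 mg/L × 1.17 L = 13.10 mg
glycerol: 14 g/L × 1.17 L = 16.38 g
MOPS: 3.1 g/L × 1.17 L = 3.63 g

galactose 35.45 g; calcium pantothenate 13.10 mg; glycerol 16.38 g; MOPS 3.63 g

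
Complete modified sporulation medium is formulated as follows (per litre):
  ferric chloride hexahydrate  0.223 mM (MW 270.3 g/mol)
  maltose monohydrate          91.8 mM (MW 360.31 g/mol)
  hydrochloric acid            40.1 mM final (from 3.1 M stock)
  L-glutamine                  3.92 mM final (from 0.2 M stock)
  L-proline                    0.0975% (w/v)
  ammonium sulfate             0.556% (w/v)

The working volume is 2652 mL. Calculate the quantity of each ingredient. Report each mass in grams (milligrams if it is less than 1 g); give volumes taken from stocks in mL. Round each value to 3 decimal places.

ferric chloride hexahydrate 159.854 mg; maltose monohydrate 87.719 g; hydrochloric acid 34.305 mL; L-glutamine 51.979 mL; L-proline 2.586 g; ammonium sulfate 14.745 g

Target volume = 2652 mL = 2.652 L.
ferric chloride hexahydrate: 0.223 mmol/L × 270.3 mg/mmol × 2.652 L = 159.854 mg
maltose monohydrate: 91.8 mmol/L × 360.31 g/mol × 2.652 L ÷ 1000 = 87.719 g
hydrochloric acid: V = C2·V2/C1 = 40.1 mM × 2652 mL ÷ 3100 mM = 34.305 mL
L-glutamine: C1V1 = C2V2 → 3.92 mM × 2652 mL ÷ 200 mM = 51.979 mL
L-proline: 0.0975 g per 100 mL × 2652 mL ÷ 100 = 2.586 g
ammonium sulfate: 0.556% w/v = 5.56 g/L → 5.56 × 2.652 L = 14.745 g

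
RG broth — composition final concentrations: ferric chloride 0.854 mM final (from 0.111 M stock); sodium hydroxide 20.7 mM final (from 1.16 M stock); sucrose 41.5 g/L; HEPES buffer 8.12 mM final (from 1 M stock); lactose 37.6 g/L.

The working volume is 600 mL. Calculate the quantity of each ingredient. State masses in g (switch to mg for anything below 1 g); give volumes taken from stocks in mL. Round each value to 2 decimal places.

Target volume = 600 mL = 0.6 L.
ferric chloride: dilute stock: 0.854 mM × 600 mL ÷ 111 mM = 4.62 mL
sodium hydroxide: C1V1 = C2V2 → 20.7 mM × 600 mL ÷ 1160 mM = 10.71 mL
sucrose: 41.5 g/L × 0.6 L = 24.90 g
HEPES buffer: C1V1 = C2V2 → 8.12 mM × 600 mL ÷ 1000 mM = 4.87 mL
lactose: 37.6 g/L × 0.6 L = 22.56 g

ferric chloride 4.62 mL; sodium hydroxide 10.71 mL; sucrose 24.90 g; HEPES buffer 4.87 mL; lactose 22.56 g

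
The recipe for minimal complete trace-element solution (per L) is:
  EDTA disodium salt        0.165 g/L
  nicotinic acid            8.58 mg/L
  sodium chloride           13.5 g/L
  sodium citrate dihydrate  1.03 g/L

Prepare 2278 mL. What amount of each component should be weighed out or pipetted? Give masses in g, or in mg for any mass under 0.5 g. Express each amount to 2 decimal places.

EDTA disodium salt 375.87 mg; nicotinic acid 19.55 mg; sodium chloride 30.75 g; sodium citrate dihydrate 2.35 g

Working volume: 2278 mL = 2.278 L.
EDTA disodium salt: 0.165 g/L × 2.278 L = 0.37587 g = 375.87 mg
nicotinic acid: 8.58 mg/L × 2.278 L = 19.55 mg
sodium chloride: 13.5 g/L × 2.278 L = 30.75 g
sodium citrate dihydrate: 1.03 g/L × 2.278 L = 2.35 g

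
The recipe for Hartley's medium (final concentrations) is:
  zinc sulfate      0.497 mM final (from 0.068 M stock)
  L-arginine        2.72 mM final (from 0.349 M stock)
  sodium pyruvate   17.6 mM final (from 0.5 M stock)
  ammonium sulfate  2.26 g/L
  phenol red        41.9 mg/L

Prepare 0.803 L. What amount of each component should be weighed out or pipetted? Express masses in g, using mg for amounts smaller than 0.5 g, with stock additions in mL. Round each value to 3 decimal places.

zinc sulfate 5.869 mL; L-arginine 6.258 mL; sodium pyruvate 28.266 mL; ammonium sulfate 1.815 g; phenol red 33.646 mg

Working volume: 0.803 L.
zinc sulfate: dilute stock: 0.497 mM × 803 mL ÷ 68 mM = 5.869 mL
L-arginine: C1V1 = C2V2 → 2.72 mM × 803 mL ÷ 349 mM = 6.258 mL
sodium pyruvate: V = C2·V2/C1 = 17.6 mM × 803 mL ÷ 500 mM = 28.266 mL
ammonium sulfate: 2.26 g/L × 0.803 L = 1.815 g
phenol red: 41.9 mg/L × 0.803 L = 33.646 mg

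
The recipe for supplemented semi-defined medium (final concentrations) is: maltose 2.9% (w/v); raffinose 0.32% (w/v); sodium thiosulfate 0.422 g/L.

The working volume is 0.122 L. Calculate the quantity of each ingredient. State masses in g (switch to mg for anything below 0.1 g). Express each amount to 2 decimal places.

Scale factor relative to 1 L: 0.122.
maltose: 2.9% w/v = 29 g/L → 29 × 0.122 L = 3.54 g
raffinose: 0.32% w/v = 3.2 g/L → 3.2 × 0.122 L = 0.39 g
sodium thiosulfate: 0.422 g/L × 0.122 L = 0.051484 g = 51.48 mg

maltose 3.54 g; raffinose 0.39 g; sodium thiosulfate 51.48 mg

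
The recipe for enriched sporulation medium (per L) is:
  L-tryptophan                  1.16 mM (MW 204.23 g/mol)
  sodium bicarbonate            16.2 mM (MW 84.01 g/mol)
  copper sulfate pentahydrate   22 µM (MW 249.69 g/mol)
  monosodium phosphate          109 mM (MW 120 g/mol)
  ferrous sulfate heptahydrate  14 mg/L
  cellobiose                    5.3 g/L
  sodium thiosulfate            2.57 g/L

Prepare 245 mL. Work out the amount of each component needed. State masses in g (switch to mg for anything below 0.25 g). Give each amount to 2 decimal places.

Scale factor relative to 1 L: 0.245.
L-tryptophan: 1.16 mmol/L × 204.23 mg/mmol × 0.245 L = 58.04 mg
sodium bicarbonate: 16.2 mmol/L × 84.01 g/mol × 0.245 L ÷ 1000 = 0.33 g
copper sulfate pentahydrate: 22 µmol/L × 249.69 g/mol × 0.245 L ÷ 1000 = 1.35 mg
monosodium phosphate: 109 mmol/L × 120 g/mol × 0.245 L ÷ 1000 = 3.20 g
ferrous sulfate heptahydrate: 14 mg/L × 0.245 L = 3.43 mg
cellobiose: 5.3 g/L × 0.245 L = 1.30 g
sodium thiosulfate: 2.57 g/L × 0.245 L = 0.63 g

L-tryptophan 58.04 mg; sodium bicarbonate 0.33 g; copper sulfate pentahydrate 1.35 mg; monosodium phosphate 3.20 g; ferrous sulfate heptahydrate 3.43 mg; cellobiose 1.30 g; sodium thiosulfate 0.63 g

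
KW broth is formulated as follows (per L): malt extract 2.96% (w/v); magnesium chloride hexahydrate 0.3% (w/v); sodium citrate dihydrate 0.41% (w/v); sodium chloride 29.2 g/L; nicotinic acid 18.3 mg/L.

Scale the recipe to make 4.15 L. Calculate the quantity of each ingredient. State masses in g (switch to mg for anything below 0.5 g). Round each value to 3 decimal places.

Working volume: 4.15 L.
malt extract: 2.96% w/v = 29.6 g/L → 29.6 × 4.15 L = 122.840 g
magnesium chloride hexahydrate: 0.3% w/v = 3 g/L → 3 × 4.15 L = 12.450 g
sodium citrate dihydrate: 0.41% w/v = 4.1 g/L → 4.1 × 4.15 L = 17.015 g
sodium chloride: 29.2 g/L × 4.15 L = 121.180 g
nicotinic acid: 18.3 mg/L × 4.15 L = 75.945 mg

malt extract 122.840 g; magnesium chloride hexahydrate 12.450 g; sodium citrate dihydrate 17.015 g; sodium chloride 121.180 g; nicotinic acid 75.945 mg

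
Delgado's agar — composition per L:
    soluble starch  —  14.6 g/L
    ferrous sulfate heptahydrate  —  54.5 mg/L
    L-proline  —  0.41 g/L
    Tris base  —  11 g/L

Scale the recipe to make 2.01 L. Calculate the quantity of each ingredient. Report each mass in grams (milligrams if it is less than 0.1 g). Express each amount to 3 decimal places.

soluble starch 29.346 g; ferrous sulfate heptahydrate 0.110 g; L-proline 0.824 g; Tris base 22.110 g

Scale factor relative to 1 L: 2.01.
soluble starch: 14.6 g/L × 2.01 L = 29.346 g
ferrous sulfate heptahydrate: 54.5 mg/L × 2.01 L = 109.545 mg = 0.110 g
L-proline: 0.41 g/L × 2.01 L = 0.824 g
Tris base: 11 g/L × 2.01 L = 22.110 g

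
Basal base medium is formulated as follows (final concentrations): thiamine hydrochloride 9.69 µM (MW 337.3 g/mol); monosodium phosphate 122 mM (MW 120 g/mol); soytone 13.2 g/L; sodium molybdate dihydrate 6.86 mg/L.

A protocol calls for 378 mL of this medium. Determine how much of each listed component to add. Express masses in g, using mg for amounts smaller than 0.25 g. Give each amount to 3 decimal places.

thiamine hydrochloride 1.235 mg; monosodium phosphate 5.534 g; soytone 4.990 g; sodium molybdate dihydrate 2.593 mg

Target volume = 378 mL = 0.378 L.
thiamine hydrochloride: 9.69 µmol/L × 337.3 g/mol × 0.378 L ÷ 1000 = 1.235 mg
monosodium phosphate: 122 mmol/L × 120 g/mol × 0.378 L ÷ 1000 = 5.534 g
soytone: 13.2 g/L × 0.378 L = 4.990 g
sodium molybdate dihydrate: 6.86 mg/L × 0.378 L = 2.593 mg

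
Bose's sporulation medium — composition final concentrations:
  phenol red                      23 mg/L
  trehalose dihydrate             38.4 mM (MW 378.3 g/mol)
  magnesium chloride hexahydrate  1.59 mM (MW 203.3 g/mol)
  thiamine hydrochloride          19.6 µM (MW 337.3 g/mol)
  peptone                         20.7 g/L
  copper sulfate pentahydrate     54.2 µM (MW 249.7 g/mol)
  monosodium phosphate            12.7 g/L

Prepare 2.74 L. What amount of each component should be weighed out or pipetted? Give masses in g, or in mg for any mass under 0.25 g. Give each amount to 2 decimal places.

phenol red 63.02 mg; trehalose dihydrate 39.80 g; magnesium chloride hexahydrate 0.89 g; thiamine hydrochloride 18.11 mg; peptone 56.72 g; copper sulfate pentahydrate 37.08 mg; monosodium phosphate 34.80 g

Scale factor relative to 1 L: 2.74.
phenol red: 23 mg/L × 2.74 L = 63.02 mg
trehalose dihydrate: 38.4 mmol/L × 378.3 g/mol × 2.74 L ÷ 1000 = 39.80 g
magnesium chloride hexahydrate: 1.59 mmol/L × 203.3 g/mol × 2.74 L ÷ 1000 = 0.89 g
thiamine hydrochloride: 19.6 µmol/L × 337.3 g/mol × 2.74 L ÷ 1000 = 18.11 mg
peptone: 20.7 g/L × 2.74 L = 56.72 g
copper sulfate pentahydrate: 54.2 µmol/L × 249.7 g/mol × 2.74 L ÷ 1000 = 37.08 mg
monosodium phosphate: 12.7 g/L × 2.74 L = 34.80 g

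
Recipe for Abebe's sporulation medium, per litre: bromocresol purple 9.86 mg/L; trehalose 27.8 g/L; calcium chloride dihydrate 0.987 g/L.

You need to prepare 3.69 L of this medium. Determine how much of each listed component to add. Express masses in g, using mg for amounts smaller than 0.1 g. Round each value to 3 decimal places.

Scale factor relative to 1 L: 3.69.
bromocresol purple: 9.86 mg/L × 3.69 L = 36.383 mg
trehalose: 27.8 g/L × 3.69 L = 102.582 g
calcium chloride dihydrate: 0.987 g/L × 3.69 L = 3.642 g

bromocresol purple 36.383 mg; trehalose 102.582 g; calcium chloride dihydrate 3.642 g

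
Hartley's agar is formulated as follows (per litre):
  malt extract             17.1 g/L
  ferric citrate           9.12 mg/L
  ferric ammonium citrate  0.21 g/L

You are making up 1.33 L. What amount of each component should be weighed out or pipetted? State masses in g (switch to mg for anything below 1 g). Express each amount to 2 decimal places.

malt extract 22.74 g; ferric citrate 12.13 mg; ferric ammonium citrate 279.30 mg

Scale factor relative to 1 L: 1.33.
malt extract: 17.1 g/L × 1.33 L = 22.74 g
ferric citrate: 9.12 mg/L × 1.33 L = 12.13 mg
ferric ammonium citrate: 0.21 g/L × 1.33 L = 0.2793 g = 279.30 mg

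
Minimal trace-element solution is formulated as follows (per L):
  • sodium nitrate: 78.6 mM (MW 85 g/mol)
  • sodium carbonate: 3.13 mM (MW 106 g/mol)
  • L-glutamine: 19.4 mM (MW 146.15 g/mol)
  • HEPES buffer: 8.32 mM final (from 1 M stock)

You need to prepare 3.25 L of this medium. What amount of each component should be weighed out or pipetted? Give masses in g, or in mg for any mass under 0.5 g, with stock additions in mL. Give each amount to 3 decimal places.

sodium nitrate 21.713 g; sodium carbonate 1.078 g; L-glutamine 9.215 g; HEPES buffer 27.040 mL

Scale factor relative to 1 L: 3.25.
sodium nitrate: 78.6 mmol/L × 85 g/mol × 3.25 L ÷ 1000 = 21.713 g
sodium carbonate: 3.13 mmol/L × 106 g/mol × 3.25 L ÷ 1000 = 1.078 g
L-glutamine: 19.4 mmol/L × 146.15 g/mol × 3.25 L ÷ 1000 = 9.215 g
HEPES buffer: C1V1 = C2V2 → 8.32 mM × 3250 mL ÷ 1000 mM = 27.040 mL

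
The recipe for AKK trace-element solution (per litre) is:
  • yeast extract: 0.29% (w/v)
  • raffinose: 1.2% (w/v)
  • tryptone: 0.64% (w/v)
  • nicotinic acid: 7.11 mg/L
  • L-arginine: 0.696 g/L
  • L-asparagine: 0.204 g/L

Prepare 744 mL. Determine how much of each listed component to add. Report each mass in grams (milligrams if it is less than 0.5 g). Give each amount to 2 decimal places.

yeast extract 2.16 g; raffinose 8.93 g; tryptone 4.76 g; nicotinic acid 5.29 mg; L-arginine 0.52 g; L-asparagine 151.78 mg

Scale factor relative to 1 L: 0.744.
yeast extract: 0.29 g per 100 mL × 744 mL ÷ 100 = 2.16 g
raffinose: 1.2% w/v = 12 g/L → 12 × 0.744 L = 8.93 g
tryptone: 0.64% w/v = 6.4 g/L → 6.4 × 0.744 L = 4.76 g
nicotinic acid: 7.11 mg/L × 0.744 L = 5.29 mg
L-arginine: 0.696 g/L × 0.744 L = 0.52 g
L-asparagine: 0.204 g/L × 0.744 L = 0.151776 g = 151.78 mg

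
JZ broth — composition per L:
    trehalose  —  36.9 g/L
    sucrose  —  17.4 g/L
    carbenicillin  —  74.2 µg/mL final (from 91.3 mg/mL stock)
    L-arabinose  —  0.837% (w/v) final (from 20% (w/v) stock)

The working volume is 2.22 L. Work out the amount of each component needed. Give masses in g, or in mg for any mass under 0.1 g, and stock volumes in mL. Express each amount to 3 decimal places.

Scale factor relative to 1 L: 2.22.
trehalose: 36.9 g/L × 2.22 L = 81.918 g
sucrose: 17.4 g/L × 2.22 L = 38.628 g
carbenicillin: V = C2·V2/C1 = 74.2 µg/mL × 2220 mL ÷ 91300 µg/mL = 1.804 mL
L-arabinose: dilute stock: 0.837% ÷ 20% × 2220 mL = 92.907 mL

trehalose 81.918 g; sucrose 38.628 g; carbenicillin 1.804 mL; L-arabinose 92.907 mL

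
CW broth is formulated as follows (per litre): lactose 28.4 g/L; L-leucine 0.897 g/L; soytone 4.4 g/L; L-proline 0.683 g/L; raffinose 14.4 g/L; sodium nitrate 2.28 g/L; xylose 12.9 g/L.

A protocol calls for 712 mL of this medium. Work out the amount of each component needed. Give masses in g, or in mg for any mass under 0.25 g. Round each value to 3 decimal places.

Working volume: 712 mL = 0.712 L.
lactose: 28.4 g/L × 0.712 L = 20.221 g
L-leucine: 0.897 g/L × 0.712 L = 0.639 g
soytone: 4.4 g/L × 0.712 L = 3.133 g
L-proline: 0.683 g/L × 0.712 L = 0.486 g
raffinose: 14.4 g/L × 0.712 L = 10.253 g
sodium nitrate: 2.28 g/L × 0.712 L = 1.623 g
xylose: 12.9 g/L × 0.712 L = 9.185 g

lactose 20.221 g; L-leucine 0.639 g; soytone 3.133 g; L-proline 0.486 g; raffinose 10.253 g; sodium nitrate 1.623 g; xylose 9.185 g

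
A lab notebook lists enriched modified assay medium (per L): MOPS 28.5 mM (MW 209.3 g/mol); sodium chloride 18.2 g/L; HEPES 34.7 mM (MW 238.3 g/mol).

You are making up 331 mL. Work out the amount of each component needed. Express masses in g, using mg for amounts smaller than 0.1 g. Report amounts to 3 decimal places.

Target volume = 331 mL = 0.331 L.
MOPS: 28.5 mmol/L × 209.3 g/mol × 0.331 L ÷ 1000 = 1.974 g
sodium chloride: 18.2 g/L × 0.331 L = 6.024 g
HEPES: 34.7 mmol/L × 238.3 g/mol × 0.331 L ÷ 1000 = 2.737 g

MOPS 1.974 g; sodium chloride 6.024 g; HEPES 2.737 g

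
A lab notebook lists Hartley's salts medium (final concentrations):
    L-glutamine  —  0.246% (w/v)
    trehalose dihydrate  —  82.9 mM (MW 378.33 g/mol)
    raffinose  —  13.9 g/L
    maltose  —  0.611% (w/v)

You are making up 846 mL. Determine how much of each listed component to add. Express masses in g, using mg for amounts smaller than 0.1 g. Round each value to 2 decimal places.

L-glutamine 2.08 g; trehalose dihydrate 26.53 g; raffinose 11.76 g; maltose 5.17 g

Target volume = 846 mL = 0.846 L.
L-glutamine: 0.246% w/v = 2.46 g/L → 2.46 × 0.846 L = 2.08 g
trehalose dihydrate: 82.9 mmol/L × 378.33 g/mol × 0.846 L ÷ 1000 = 26.53 g
raffinose: 13.9 g/L × 0.846 L = 11.76 g
maltose: 0.611% w/v = 6.11 g/L → 6.11 × 0.846 L = 5.17 g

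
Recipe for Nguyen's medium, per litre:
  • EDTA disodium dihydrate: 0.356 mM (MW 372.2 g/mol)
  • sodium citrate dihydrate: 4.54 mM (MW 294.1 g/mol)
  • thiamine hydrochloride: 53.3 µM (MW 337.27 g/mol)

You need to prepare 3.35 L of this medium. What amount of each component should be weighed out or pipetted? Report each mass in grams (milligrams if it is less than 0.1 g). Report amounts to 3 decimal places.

Scale factor relative to 1 L: 3.35.
EDTA disodium dihydrate: 0.356 mmol/L × 372.2 g/mol × 3.35 L ÷ 1000 = 0.444 g
sodium citrate dihydrate: 4.54 mmol/L × 294.1 g/mol × 3.35 L ÷ 1000 = 4.473 g
thiamine hydrochloride: 53.3 µmol/L × 337.27 g/mol × 3.35 L ÷ 1000 = 60.221 mg

EDTA disodium dihydrate 0.444 g; sodium citrate dihydrate 4.473 g; thiamine hydrochloride 60.221 mg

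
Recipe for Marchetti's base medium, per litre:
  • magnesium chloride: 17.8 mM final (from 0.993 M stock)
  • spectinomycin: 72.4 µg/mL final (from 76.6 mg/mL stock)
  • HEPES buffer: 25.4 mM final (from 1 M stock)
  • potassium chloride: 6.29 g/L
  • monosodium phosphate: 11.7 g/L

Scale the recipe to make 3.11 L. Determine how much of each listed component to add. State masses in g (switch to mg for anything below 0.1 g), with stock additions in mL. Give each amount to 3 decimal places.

magnesium chloride 55.748 mL; spectinomycin 2.939 mL; HEPES buffer 78.994 mL; potassium chloride 19.562 g; monosodium phosphate 36.387 g

Working volume: 3.11 L.
magnesium chloride: dilute stock: 17.8 mM × 3110 mL ÷ 993 mM = 55.748 mL
spectinomycin: dilute stock: 72.4 µg/mL × 3110 mL ÷ 76600 µg/mL = 2.939 mL
HEPES buffer: C1V1 = C2V2 → 25.4 mM × 3110 mL ÷ 1000 mM = 78.994 mL
potassium chloride: 6.29 g/L × 3.11 L = 19.562 g
monosodium phosphate: 11.7 g/L × 3.11 L = 36.387 g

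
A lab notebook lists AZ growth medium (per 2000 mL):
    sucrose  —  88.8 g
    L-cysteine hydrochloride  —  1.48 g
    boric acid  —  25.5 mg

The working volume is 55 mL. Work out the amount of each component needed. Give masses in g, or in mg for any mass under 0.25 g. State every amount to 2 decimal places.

sucrose 2.44 g; L-cysteine hydrochloride 40.70 mg; boric acid 0.70 mg

Ratio of target to recipe volume: 55 / 2000 = 0.0275.
sucrose: 88.8 g × (55 mL / 2000 mL) = 2.44 g
L-cysteine hydrochloride: 1.48 g × (55 mL / 2000 mL) = 0.0407 g = 40.70 mg
boric acid: 25.5 mg × (55 mL / 2000 mL) = 0.70 mg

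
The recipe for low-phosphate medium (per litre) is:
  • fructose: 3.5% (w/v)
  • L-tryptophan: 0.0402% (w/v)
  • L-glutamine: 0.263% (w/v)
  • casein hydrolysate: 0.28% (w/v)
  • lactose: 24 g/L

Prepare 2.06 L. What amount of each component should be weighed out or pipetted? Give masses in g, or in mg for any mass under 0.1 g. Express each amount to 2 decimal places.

fructose 72.10 g; L-tryptophan 0.83 g; L-glutamine 5.42 g; casein hydrolysate 5.77 g; lactose 49.44 g

Scale factor relative to 1 L: 2.06.
fructose: 3.5% w/v = 35 g/L → 35 × 2.06 L = 72.10 g
L-tryptophan: 0.0402% w/v = 0.402 g/L → 0.402 × 2.06 L = 0.83 g
L-glutamine: 0.263 g per 100 mL × 2060 mL ÷ 100 = 5.42 g
casein hydrolysate: 0.28 g per 100 mL × 2060 mL ÷ 100 = 5.77 g
lactose: 24 g/L × 2.06 L = 49.44 g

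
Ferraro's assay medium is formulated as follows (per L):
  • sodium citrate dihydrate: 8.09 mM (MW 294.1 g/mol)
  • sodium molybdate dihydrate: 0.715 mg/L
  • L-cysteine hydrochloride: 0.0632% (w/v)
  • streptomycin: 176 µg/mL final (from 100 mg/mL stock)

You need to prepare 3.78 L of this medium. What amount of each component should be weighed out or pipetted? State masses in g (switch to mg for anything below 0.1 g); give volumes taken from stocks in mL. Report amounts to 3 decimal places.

Scale factor relative to 1 L: 3.78.
sodium citrate dihydrate: 8.09 mmol/L × 294.1 g/mol × 3.78 L ÷ 1000 = 8.994 g
sodium molybdate dihydrate: 0.715 mg/L × 3.78 L = 2.703 mg
L-cysteine hydrochloride: 0.0632% w/v = 0.632 g/L → 0.632 × 3.78 L = 2.389 g
streptomycin: C1V1 = C2V2 → 176 µg/mL × 3780 mL ÷ 100000 µg/mL = 6.653 mL

sodium citrate dihydrate 8.994 g; sodium molybdate dihydrate 2.703 mg; L-cysteine hydrochloride 2.389 g; streptomycin 6.653 mL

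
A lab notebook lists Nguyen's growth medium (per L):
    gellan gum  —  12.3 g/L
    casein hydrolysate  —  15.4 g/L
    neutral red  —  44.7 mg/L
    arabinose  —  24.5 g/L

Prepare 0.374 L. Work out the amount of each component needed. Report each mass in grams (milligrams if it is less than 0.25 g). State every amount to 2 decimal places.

gellan gum 4.60 g; casein hydrolysate 5.76 g; neutral red 16.72 mg; arabinose 9.16 g

Scale factor relative to 1 L: 0.374.
gellan gum: 12.3 g/L × 0.374 L = 4.60 g
casein hydrolysate: 15.4 g/L × 0.374 L = 5.76 g
neutral red: 44.7 mg/L × 0.374 L = 16.72 mg
arabinose: 24.5 g/L × 0.374 L = 9.16 g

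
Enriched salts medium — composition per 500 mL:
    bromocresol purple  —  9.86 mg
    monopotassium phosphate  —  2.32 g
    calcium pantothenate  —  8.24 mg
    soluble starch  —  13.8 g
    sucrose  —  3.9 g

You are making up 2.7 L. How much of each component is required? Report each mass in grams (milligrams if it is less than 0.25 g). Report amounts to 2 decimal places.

bromocresol purple 53.24 mg; monopotassium phosphate 12.53 g; calcium pantothenate 44.50 mg; soluble starch 74.52 g; sucrose 21.06 g

Ratio of target to recipe volume: 2700 / 500 = 5.4.
bromocresol purple: 9.86 mg × (2700 mL / 500 mL) = 53.24 mg
monopotassium phosphate: 2.32 g × (2700 mL / 500 mL) = 12.53 g
calcium pantothenate: 8.24 mg × (2700 mL / 500 mL) = 44.50 mg
soluble starch: 13.8 g × (2700 mL / 500 mL) = 74.52 g
sucrose: 3.9 g × (2700 mL / 500 mL) = 21.06 g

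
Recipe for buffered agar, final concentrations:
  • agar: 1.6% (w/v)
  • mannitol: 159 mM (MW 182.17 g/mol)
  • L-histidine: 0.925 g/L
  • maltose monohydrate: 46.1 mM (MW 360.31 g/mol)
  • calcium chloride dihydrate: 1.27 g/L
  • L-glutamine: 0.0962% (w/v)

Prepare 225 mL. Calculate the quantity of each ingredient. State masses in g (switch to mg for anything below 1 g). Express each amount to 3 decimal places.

Target volume = 225 mL = 0.225 L.
agar: 1.6% w/v = 16 g/L → 16 × 0.225 L = 3.600 g
mannitol: 159 mmol/L × 182.17 g/mol × 0.225 L ÷ 1000 = 6.517 g
L-histidine: 0.925 g/L × 0.225 L = 0.208125 g = 208.125 mg
maltose monohydrate: 46.1 mmol/L × 360.31 g/mol × 0.225 L ÷ 1000 = 3.737 g
calcium chloride dihydrate: 1.27 g/L × 0.225 L = 0.28575 g = 285.750 mg
L-glutamine: 0.0962 g per 100 mL × 225 mL ÷ 100 = 0.21645 g = 216.450 mg

agar 3.600 g; mannitol 6.517 g; L-histidine 208.125 mg; maltose monohydrate 3.737 g; calcium chloride dihydrate 285.750 mg; L-glutamine 216.450 mg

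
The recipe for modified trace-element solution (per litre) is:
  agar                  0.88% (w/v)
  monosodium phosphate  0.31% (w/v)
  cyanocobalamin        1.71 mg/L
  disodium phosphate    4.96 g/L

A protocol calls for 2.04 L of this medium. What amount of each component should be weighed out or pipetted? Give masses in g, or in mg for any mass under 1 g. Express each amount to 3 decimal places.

Scale factor relative to 1 L: 2.04.
agar: 0.88% w/v = 8.8 g/L → 8.8 × 2.04 L = 17.952 g
monosodium phosphate: 0.31% w/v = 3.1 g/L → 3.1 × 2.04 L = 6.324 g
cyanocobalamin: 1.71 mg/L × 2.04 L = 3.488 mg
disodium phosphate: 4.96 g/L × 2.04 L = 10.118 g

agar 17.952 g; monosodium phosphate 6.324 g; cyanocobalamin 3.488 mg; disodium phosphate 10.118 g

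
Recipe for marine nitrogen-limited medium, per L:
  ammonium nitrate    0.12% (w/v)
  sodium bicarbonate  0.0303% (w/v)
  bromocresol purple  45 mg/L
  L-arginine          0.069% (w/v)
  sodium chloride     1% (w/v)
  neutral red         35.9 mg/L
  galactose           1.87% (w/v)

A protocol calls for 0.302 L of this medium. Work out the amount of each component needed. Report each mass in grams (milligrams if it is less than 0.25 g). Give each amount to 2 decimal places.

Scale factor relative to 1 L: 0.302.
ammonium nitrate: 0.12% w/v = 1.2 g/L → 1.2 × 0.302 L = 0.36 g
sodium bicarbonate: 0.0303 g per 100 mL × 302 mL ÷ 100 = 0.091506 g = 91.51 mg
bromocresol purple: 45 mg/L × 0.302 L = 13.59 mg
L-arginine: 0.069% w/v = 0.69 g/L → 0.69 × 0.302 L = 0.20838 g = 208.38 mg
sodium chloride: 1% w/v = 10 g/L → 10 × 0.302 L = 3.02 g
neutral red: 35.9 mg/L × 0.302 L = 10.84 mg
galactose: 1.87% w/v = 18.7 g/L → 18.7 × 0.302 L = 5.65 g

ammonium nitrate 0.36 g; sodium bicarbonate 91.51 mg; bromocresol purple 13.59 mg; L-arginine 208.38 mg; sodium chloride 3.02 g; neutral red 10.84 mg; galactose 5.65 g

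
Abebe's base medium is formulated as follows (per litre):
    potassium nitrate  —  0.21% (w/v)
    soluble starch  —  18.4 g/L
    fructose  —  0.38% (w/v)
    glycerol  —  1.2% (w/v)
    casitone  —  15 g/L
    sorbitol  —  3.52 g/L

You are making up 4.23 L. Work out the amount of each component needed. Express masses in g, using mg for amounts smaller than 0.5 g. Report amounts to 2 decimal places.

potassium nitrate 8.88 g; soluble starch 77.83 g; fructose 16.07 g; glycerol 50.76 g; casitone 63.45 g; sorbitol 14.89 g

Scale factor relative to 1 L: 4.23.
potassium nitrate: 0.21% w/v = 2.1 g/L → 2.1 × 4.23 L = 8.88 g
soluble starch: 18.4 g/L × 4.23 L = 77.83 g
fructose: 0.38 g per 100 mL × 4230 mL ÷ 100 = 16.07 g
glycerol: 1.2 g per 100 mL × 4230 mL ÷ 100 = 50.76 g
casitone: 15 g/L × 4.23 L = 63.45 g
sorbitol: 3.52 g/L × 4.23 L = 14.89 g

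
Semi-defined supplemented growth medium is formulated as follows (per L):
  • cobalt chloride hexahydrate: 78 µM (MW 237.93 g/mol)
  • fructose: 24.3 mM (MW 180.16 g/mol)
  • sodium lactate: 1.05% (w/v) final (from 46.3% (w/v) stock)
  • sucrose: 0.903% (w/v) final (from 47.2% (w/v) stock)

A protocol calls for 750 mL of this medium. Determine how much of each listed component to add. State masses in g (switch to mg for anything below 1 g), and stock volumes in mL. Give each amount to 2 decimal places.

cobalt chloride hexahydrate 13.92 mg; fructose 3.28 g; sodium lactate 17.01 mL; sucrose 14.35 mL

Target volume = 750 mL = 0.75 L.
cobalt chloride hexahydrate: 78 µmol/L × 237.93 g/mol × 0.75 L ÷ 1000 = 13.92 mg
fructose: 24.3 mmol/L × 180.16 g/mol × 0.75 L ÷ 1000 = 3.28 g
sodium lactate: V = C2·V2/C1 = 1.05% ÷ 46.3% × 750 mL = 17.01 mL
sucrose: C1V1 = C2V2 → 0.903% ÷ 47.2% × 750 mL = 14.35 mL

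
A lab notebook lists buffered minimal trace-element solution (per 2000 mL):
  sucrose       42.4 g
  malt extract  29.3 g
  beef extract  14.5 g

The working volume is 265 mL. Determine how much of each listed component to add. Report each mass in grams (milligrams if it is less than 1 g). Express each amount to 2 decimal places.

Ratio of target to recipe volume: 265 / 2000 = 0.1325.
sucrose: 42.4 g × (265 mL / 2000 mL) = 5.62 g
malt extract: 29.3 g × (265 mL / 2000 mL) = 3.88 g
beef extract: 14.5 g × (265 mL / 2000 mL) = 1.92 g

sucrose 5.62 g; malt extract 3.88 g; beef extract 1.92 g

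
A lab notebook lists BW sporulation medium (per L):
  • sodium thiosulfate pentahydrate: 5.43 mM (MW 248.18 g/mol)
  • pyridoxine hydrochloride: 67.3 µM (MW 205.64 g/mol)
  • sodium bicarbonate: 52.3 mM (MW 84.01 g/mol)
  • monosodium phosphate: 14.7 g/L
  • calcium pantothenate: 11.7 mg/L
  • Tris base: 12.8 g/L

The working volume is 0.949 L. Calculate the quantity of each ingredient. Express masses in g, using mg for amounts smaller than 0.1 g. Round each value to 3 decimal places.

Scale factor relative to 1 L: 0.949.
sodium thiosulfate pentahydrate: 5.43 mmol/L × 248.18 g/mol × 0.949 L ÷ 1000 = 1.279 g
pyridoxine hydrochloride: 67.3 µmol/L × 205.64 g/mol × 0.949 L ÷ 1000 = 13.134 mg
sodium bicarbonate: 52.3 mmol/L × 84.01 g/mol × 0.949 L ÷ 1000 = 4.170 g
monosodium phosphate: 14.7 g/L × 0.949 L = 13.950 g
calcium pantothenate: 11.7 mg/L × 0.949 L = 11.103 mg
Tris base: 12.8 g/L × 0.949 L = 12.147 g

sodium thiosulfate pentahydrate 1.279 g; pyridoxine hydrochloride 13.134 mg; sodium bicarbonate 4.170 g; monosodium phosphate 13.950 g; calcium pantothenate 11.103 mg; Tris base 12.147 g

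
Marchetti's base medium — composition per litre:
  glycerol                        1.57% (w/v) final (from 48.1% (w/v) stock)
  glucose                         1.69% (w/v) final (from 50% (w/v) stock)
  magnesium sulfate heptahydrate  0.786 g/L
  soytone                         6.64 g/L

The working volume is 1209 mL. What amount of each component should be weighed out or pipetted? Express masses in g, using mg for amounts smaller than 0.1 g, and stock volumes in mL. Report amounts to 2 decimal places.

glycerol 39.46 mL; glucose 40.86 mL; magnesium sulfate heptahydrate 0.95 g; soytone 8.03 g

Working volume: 1209 mL = 1.209 L.
glycerol: C1V1 = C2V2 → 1.57% ÷ 48.1% × 1209 mL = 39.46 mL
glucose: dilute stock: 1.69% ÷ 50% × 1209 mL = 40.86 mL
magnesium sulfate heptahydrate: 0.786 g/L × 1.209 L = 0.95 g
soytone: 6.64 g/L × 1.209 L = 8.03 g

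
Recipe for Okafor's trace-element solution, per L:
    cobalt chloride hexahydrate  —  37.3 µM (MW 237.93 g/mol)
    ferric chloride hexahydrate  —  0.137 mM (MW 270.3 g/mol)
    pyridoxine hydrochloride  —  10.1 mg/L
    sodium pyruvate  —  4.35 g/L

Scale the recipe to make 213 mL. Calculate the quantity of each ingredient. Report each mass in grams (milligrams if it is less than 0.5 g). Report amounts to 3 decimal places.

Scale factor relative to 1 L: 0.213.
cobalt chloride hexahydrate: 37.3 µmol/L × 237.93 g/mol × 0.213 L ÷ 1000 = 1.890 mg
ferric chloride hexahydrate: 0.137 mmol/L × 270.3 mg/mmol × 0.213 L = 7.888 mg
pyridoxine hydrochloride: 10.1 mg/L × 0.213 L = 2.151 mg
sodium pyruvate: 4.35 g/L × 0.213 L = 0.927 g

cobalt chloride hexahydrate 1.890 mg; ferric chloride hexahydrate 7.888 mg; pyridoxine hydrochloride 2.151 mg; sodium pyruvate 0.927 g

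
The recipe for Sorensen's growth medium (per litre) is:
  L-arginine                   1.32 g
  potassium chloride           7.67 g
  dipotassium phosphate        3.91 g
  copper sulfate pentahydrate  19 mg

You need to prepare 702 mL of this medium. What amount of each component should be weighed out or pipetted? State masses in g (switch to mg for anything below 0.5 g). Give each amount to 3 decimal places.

L-arginine 0.927 g; potassium chloride 5.384 g; dipotassium phosphate 2.745 g; copper sulfate pentahydrate 13.338 mg

Scale factor = 702 mL / 1000 mL = 0.702.
L-arginine: 1.32 g × (702 mL / 1000 mL) = 0.927 g
potassium chloride: 7.67 g × (702 mL / 1000 mL) = 5.384 g
dipotassium phosphate: 3.91 g × (702 mL / 1000 mL) = 2.745 g
copper sulfate pentahydrate: 19 mg × (702 mL / 1000 mL) = 13.338 mg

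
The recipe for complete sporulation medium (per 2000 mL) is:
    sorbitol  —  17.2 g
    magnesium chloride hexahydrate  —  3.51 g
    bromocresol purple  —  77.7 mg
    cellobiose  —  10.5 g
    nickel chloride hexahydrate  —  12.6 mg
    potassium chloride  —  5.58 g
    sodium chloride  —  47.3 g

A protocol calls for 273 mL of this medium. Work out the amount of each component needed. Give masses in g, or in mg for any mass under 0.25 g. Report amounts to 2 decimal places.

sorbitol 2.35 g; magnesium chloride hexahydrate 0.48 g; bromocresol purple 10.61 mg; cellobiose 1.43 g; nickel chloride hexahydrate 1.72 mg; potassium chloride 0.76 g; sodium chloride 6.46 g

Ratio of target to recipe volume: 273 / 2000 = 0.1365.
sorbitol: 17.2 g × (273 mL / 2000 mL) = 2.35 g
magnesium chloride hexahydrate: 3.51 g × (273 mL / 2000 mL) = 0.48 g
bromocresol purple: 77.7 mg × (273 mL / 2000 mL) = 10.61 mg
cellobiose: 10.5 g × (273 mL / 2000 mL) = 1.43 g
nickel chloride hexahydrate: 12.6 mg × (273 mL / 2000 mL) = 1.72 mg
potassium chloride: 5.58 g × (273 mL / 2000 mL) = 0.76 g
sodium chloride: 47.3 g × (273 mL / 2000 mL) = 6.46 g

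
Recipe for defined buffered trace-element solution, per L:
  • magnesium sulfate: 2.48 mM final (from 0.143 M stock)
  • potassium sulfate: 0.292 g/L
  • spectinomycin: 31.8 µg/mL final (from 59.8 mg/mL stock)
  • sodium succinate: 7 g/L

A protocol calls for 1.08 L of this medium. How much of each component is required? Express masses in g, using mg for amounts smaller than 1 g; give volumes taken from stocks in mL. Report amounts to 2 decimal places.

Working volume: 1.08 L.
magnesium sulfate: dilute stock: 2.48 mM × 1080 mL ÷ 143 mM = 18.73 mL
potassium sulfate: 0.292 g/L × 1.08 L = 0.31536 g = 315.36 mg
spectinomycin: C1V1 = C2V2 → 31.8 µg/mL × 1080 mL ÷ 59800 µg/mL = 0.57 mL
sodium succinate: 7 g/L × 1.08 L = 7.56 g

magnesium sulfate 18.73 mL; potassium sulfate 315.36 mg; spectinomycin 0.57 mL; sodium succinate 7.56 g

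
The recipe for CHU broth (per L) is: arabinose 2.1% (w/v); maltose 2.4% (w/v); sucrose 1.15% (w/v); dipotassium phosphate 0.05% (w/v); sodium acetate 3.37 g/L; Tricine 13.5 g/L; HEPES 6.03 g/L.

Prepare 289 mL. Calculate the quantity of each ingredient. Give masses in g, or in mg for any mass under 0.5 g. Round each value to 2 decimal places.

Working volume: 289 mL = 0.289 L.
arabinose: 2.1% w/v = 21 g/L → 21 × 0.289 L = 6.07 g
maltose: 2.4 g per 100 mL × 289 mL ÷ 100 = 6.94 g
sucrose: 1.15% w/v = 11.5 g/L → 11.5 × 0.289 L = 3.32 g
dipotassium phosphate: 0.05% w/v = 0.5 g/L → 0.5 × 0.289 L = 0.1445 g = 144.50 mg
sodium acetate: 3.37 g/L × 0.289 L = 0.97 g
Tricine: 13.5 g/L × 0.289 L = 3.90 g
HEPES: 6.03 g/L × 0.289 L = 1.74 g

arabinose 6.07 g; maltose 6.94 g; sucrose 3.32 g; dipotassium phosphate 144.50 mg; sodium acetate 0.97 g; Tricine 3.90 g; HEPES 1.74 g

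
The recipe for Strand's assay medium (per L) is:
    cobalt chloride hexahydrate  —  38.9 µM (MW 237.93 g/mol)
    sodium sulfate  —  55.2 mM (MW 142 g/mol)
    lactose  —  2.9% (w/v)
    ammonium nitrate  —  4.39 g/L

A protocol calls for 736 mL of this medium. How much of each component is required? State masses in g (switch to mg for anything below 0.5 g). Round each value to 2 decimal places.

cobalt chloride hexahydrate 6.81 mg; sodium sulfate 5.77 g; lactose 21.34 g; ammonium nitrate 3.23 g

Scale factor relative to 1 L: 0.736.
cobalt chloride hexahydrate: 38.9 µmol/L × 237.93 g/mol × 0.736 L ÷ 1000 = 6.81 mg
sodium sulfate: 55.2 mmol/L × 142 g/mol × 0.736 L ÷ 1000 = 5.77 g
lactose: 2.9 g per 100 mL × 736 mL ÷ 100 = 21.34 g
ammonium nitrate: 4.39 g/L × 0.736 L = 3.23 g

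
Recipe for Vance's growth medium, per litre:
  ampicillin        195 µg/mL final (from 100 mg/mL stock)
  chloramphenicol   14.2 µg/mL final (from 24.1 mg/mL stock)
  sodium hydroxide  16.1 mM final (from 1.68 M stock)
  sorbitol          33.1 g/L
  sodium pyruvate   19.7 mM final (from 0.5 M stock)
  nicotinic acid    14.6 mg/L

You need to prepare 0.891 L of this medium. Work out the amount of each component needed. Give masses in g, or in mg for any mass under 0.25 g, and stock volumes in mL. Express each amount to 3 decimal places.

ampicillin 1.737 mL; chloramphenicol 0.525 mL; sodium hydroxide 8.539 mL; sorbitol 29.492 g; sodium pyruvate 35.105 mL; nicotinic acid 13.009 mg

Working volume: 0.891 L.
ampicillin: C1V1 = C2V2 → 195 µg/mL × 891 mL ÷ 100000 µg/mL = 1.737 mL
chloramphenicol: C1V1 = C2V2 → 14.2 µg/mL × 891 mL ÷ 24100 µg/mL = 0.525 mL
sodium hydroxide: V = C2·V2/C1 = 16.1 mM × 891 mL ÷ 1680 mM = 8.539 mL
sorbitol: 33.1 g/L × 0.891 L = 29.492 g
sodium pyruvate: dilute stock: 19.7 mM × 891 mL ÷ 500 mM = 35.105 mL
nicotinic acid: 14.6 mg/L × 0.891 L = 13.009 mg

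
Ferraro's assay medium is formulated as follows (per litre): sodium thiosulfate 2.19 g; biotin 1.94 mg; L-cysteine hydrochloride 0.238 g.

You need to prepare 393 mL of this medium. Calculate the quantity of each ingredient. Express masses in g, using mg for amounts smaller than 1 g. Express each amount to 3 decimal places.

Scale factor = 393 mL / 1000 mL = 0.393.
sodium thiosulfate: 2.19 g × (393 mL / 1000 mL) = 0.86067 g = 860.670 mg
biotin: 1.94 mg × (393 mL / 1000 mL) = 0.762 mg
L-cysteine hydrochloride: 0.238 g × (393 mL / 1000 mL) = 0.093534 g = 93.534 mg

sodium thiosulfate 860.670 mg; biotin 0.762 mg; L-cysteine hydrochloride 93.534 mg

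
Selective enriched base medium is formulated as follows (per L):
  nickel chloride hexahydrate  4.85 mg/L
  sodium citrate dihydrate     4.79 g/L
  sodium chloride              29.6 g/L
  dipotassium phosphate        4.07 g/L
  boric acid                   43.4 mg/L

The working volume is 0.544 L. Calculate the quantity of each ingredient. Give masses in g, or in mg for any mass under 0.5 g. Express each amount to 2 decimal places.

Working volume: 0.544 L.
nickel chloride hexahydrate: 4.85 mg/L × 0.544 L = 2.64 mg
sodium citrate dihydrate: 4.79 g/L × 0.544 L = 2.61 g
sodium chloride: 29.6 g/L × 0.544 L = 16.10 g
dipotassium phosphate: 4.07 g/L × 0.544 L = 2.21 g
boric acid: 43.4 mg/L × 0.544 L = 23.61 mg

nickel chloride hexahydrate 2.64 mg; sodium citrate dihydrate 2.61 g; sodium chloride 16.10 g; dipotassium phosphate 2.21 g; boric acid 23.61 mg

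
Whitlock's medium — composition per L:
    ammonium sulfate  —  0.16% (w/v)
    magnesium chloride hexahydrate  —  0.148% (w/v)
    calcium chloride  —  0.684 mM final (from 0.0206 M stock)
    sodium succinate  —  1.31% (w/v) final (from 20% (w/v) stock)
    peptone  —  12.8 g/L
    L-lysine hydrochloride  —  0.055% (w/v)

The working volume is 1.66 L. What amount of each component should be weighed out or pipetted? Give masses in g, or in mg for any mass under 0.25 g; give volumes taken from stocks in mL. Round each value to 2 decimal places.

ammonium sulfate 2.66 g; magnesium chloride hexahydrate 2.46 g; calcium chloride 55.12 mL; sodium succinate 108.73 mL; peptone 21.25 g; L-lysine hydrochloride 0.91 g

Working volume: 1.66 L.
ammonium sulfate: 0.16% w/v = 1.6 g/L → 1.6 × 1.66 L = 2.66 g
magnesium chloride hexahydrate: 0.148% w/v = 1.48 g/L → 1.48 × 1.66 L = 2.46 g
calcium chloride: V = C2·V2/C1 = 0.684 mM × 1660 mL ÷ 20.6 mM = 55.12 mL
sodium succinate: V = C2·V2/C1 = 1.31% ÷ 20% × 1660 mL = 108.73 mL
peptone: 12.8 g/L × 1.66 L = 21.25 g
L-lysine hydrochloride: 0.055% w/v = 0.55 g/L → 0.55 × 1.66 L = 0.91 g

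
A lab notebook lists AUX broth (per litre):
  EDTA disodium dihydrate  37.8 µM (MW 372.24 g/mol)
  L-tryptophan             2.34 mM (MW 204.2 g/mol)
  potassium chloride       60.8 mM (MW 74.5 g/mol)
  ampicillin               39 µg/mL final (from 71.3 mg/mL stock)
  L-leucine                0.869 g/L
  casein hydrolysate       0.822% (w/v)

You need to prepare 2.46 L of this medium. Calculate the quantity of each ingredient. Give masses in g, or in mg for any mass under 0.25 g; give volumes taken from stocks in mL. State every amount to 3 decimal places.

Scale factor relative to 1 L: 2.46.
EDTA disodium dihydrate: 37.8 µmol/L × 372.24 g/mol × 2.46 L ÷ 1000 = 34.614 mg
L-tryptophan: 2.34 mmol/L × 204.2 g/mol × 2.46 L ÷ 1000 = 1.175 g
potassium chloride: 60.8 mmol/L × 74.5 g/mol × 2.46 L ÷ 1000 = 11.143 g
ampicillin: dilute stock: 39 µg/mL × 2460 mL ÷ 71300 µg/mL = 1.346 mL
L-leucine: 0.869 g/L × 2.46 L = 2.138 g
casein hydrolysate: 0.822 g per 100 mL × 2460 mL ÷ 100 = 20.221 g

EDTA disodium dihydrate 34.614 mg; L-tryptophan 1.175 g; potassium chloride 11.143 g; ampicillin 1.346 mL; L-leucine 2.138 g; casein hydrolysate 20.221 g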